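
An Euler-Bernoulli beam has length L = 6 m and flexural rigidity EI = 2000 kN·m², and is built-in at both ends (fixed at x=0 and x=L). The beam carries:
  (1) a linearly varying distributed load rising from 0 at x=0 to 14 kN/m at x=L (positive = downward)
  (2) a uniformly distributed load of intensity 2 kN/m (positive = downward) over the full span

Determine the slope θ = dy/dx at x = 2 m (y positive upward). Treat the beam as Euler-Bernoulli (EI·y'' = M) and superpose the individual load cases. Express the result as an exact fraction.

θ(2) = -71/11250 rad

Load 1 — triangular load w₀=14 kN/m (0→w₀ over full span):
  θ_1 = -w₀(2x(L-x)(L-2x)(x+2L)+x²(L-x)²)/(120LEI) = -14·(2·2·(6-2)·(6-2·2)·(2+2·6)+2²·(6-2)²)/(120·6·2000) = -28/5625 rad
Load 2 — uniform load w=2 kN/m over full span:
  θ_2 = -wx(L-x)(L-2x)/(12EI) = -2·2·(6-2)·(6-2·2)/(12·2000) = -1/750 rad
Superposition: θ = Σ θ_i = -71/11250 rad ≈ -0.006311 rad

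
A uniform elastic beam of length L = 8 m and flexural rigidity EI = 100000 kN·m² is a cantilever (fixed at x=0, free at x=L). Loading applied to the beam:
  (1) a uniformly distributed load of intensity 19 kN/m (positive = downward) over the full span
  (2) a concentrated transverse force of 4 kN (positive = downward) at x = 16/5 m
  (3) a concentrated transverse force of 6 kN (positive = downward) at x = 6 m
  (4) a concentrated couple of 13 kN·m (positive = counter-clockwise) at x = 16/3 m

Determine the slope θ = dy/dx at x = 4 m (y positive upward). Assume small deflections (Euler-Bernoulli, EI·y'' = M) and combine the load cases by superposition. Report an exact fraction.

θ(4) = -27809/1875000 rad

Load 1 — uniform load w=19 kN/m over full span:
  θ_1 = -wx(x²-3Lx+3L²)/(6EI) = -19·4·(4²-3·8·4+3·8²)/(6·100000) = -133/9375 rad
Load 2 — point force P=4 kN at a=16/5 m (b=L-a=24/5):
  θ_2 = -Pa²/(2EI)  [x>a] = -4·(16/5)²/(2·100000) = -16/78125 rad
Load 3 — point force P=6 kN at a=6 m (b=L-a=2):
  θ_3 = -Px(2a-x)/(2EI)  [x≤a] = -6·4·(2·6-4)/(2·100000) = -3/3125 rad
Load 4 — applied couple M₀=13 kN·m at a=16/3 m (b=L-a=8/3):
  θ_4 = M₀x/EI  [x≤a] = 13·4/100000 = 13/25000 rad
Superposition: θ = Σ θ_i = -27809/1875000 rad ≈ -0.014831 rad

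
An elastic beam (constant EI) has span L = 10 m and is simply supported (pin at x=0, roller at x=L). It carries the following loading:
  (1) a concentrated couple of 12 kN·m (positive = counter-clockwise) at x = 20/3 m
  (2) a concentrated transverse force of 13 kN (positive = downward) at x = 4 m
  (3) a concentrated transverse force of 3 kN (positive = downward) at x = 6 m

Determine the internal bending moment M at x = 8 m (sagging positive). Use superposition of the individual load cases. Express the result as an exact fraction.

Load 1 — applied couple M₀=12 kN·m at a=20/3 m (b=L-a=10/3):
  M_1 = M₀x/L - M₀  [x>a] = 12·8/10 - 12 = -12/5 kN·m
Load 2 — point force P=13 kN at a=4 m (b=L-a=6):
  M_2 = Pa(L-x)/L  [x>a] = 13·4·(10-8)/10 = 52/5 kN·m
Load 3 — point force P=3 kN at a=6 m (b=L-a=4):
  M_3 = Pa(L-x)/L  [x>a] = 3·6·(10-8)/10 = 18/5 kN·m
Superposition: M = Σ M_i = 58/5 kN·m ≈ 11.600000 kN·m

M(8) = 58/5 kN·m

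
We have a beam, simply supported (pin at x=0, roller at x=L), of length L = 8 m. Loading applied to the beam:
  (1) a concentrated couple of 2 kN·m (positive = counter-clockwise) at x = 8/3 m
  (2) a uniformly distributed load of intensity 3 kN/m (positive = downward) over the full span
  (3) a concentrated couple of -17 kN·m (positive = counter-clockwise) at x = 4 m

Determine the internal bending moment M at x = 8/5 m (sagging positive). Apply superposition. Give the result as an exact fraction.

M(8/5) = 309/25 kN·m

Load 1 — applied couple M₀=2 kN·m at a=8/3 m (b=L-a=16/3):
  M_1 = M₀x/L  [x≤a] = 2·(8/5)/8 = 2/5 kN·m
Load 2 — uniform load w=3 kN/m over full span:
  M_2 = wx(L-x)/2 = 3·(8/5)·(8-(8/5))/2 = 384/25 kN·m
Load 3 — applied couple M₀=-17 kN·m at a=4 m (b=L-a=4):
  M_3 = M₀x/L  [x≤a] = (-17)·(8/5)/8 = -17/5 kN·m
Superposition: M = Σ M_i = 309/25 kN·m ≈ 12.360000 kN·m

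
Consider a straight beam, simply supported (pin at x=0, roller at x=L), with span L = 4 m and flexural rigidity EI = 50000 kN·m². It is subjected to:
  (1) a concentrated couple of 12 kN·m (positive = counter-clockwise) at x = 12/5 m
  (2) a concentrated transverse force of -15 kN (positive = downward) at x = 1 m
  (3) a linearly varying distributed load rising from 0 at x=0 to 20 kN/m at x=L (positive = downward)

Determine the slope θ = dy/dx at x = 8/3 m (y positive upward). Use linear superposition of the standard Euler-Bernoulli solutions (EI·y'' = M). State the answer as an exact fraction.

θ(8/3) = 449479/2430000000 rad

Load 1 — applied couple M₀=12 kN·m at a=12/5 m (b=L-a=8/5):
  θ_1 = (M₀x²/(2L)-M₀(x-a)+C₁)/EI  [x>a] with C₁=M₀(3b²-L²)/(6L)=-104/25 = (12·(8/3)²/(2·4)-12·((8/3)-(12/5))+(-104/25))/50000 = 31/468750 rad
Load 2 — point force P=-15 kN at a=1 m (b=L-a=3):
  θ_2 = -Pa(2L²-6Lx+3x²+a²)/(6LEI)  [x>a] = -(-15)·1·(2·4²-6·4·(8/3)+3·(8/3)²+1²)/(6·4·50000) = -29/240000 rad
Load 3 — triangular load w₀=20 kN/m (0→w₀ over full span):
  θ_3 = -w₀(7L⁴-30L²x²+15x⁴)/(360LEI) = -20·(7·4⁴-30·4²·(8/3)²+15·(8/3)⁴)/(360·4·50000) = 182/759375 rad
Superposition: θ = Σ θ_i = 449479/2430000000 rad ≈ 0.000185 rad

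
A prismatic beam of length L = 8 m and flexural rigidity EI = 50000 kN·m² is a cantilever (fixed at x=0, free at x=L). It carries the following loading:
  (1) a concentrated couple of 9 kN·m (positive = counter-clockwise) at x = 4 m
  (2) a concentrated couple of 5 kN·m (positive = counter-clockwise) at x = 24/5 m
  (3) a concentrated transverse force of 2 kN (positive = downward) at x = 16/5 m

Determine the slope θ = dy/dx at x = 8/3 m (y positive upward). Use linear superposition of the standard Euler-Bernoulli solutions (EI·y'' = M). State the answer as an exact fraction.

θ(8/3) = 77/140625 rad

Load 1 — applied couple M₀=9 kN·m at a=4 m (b=L-a=4):
  θ_1 = M₀x/EI  [x≤a] = 9·(8/3)/50000 = 3/6250 rad
Load 2 — applied couple M₀=5 kN·m at a=24/5 m (b=L-a=16/5):
  θ_2 = M₀x/EI  [x≤a] = 5·(8/3)/50000 = 1/3750 rad
Load 3 — point force P=2 kN at a=16/5 m (b=L-a=24/5):
  θ_3 = -Px(2a-x)/(2EI)  [x≤a] = -2·(8/3)·(2·(16/5)-(8/3))/(2·50000) = -28/140625 rad
Superposition: θ = Σ θ_i = 77/140625 rad ≈ 0.000548 rad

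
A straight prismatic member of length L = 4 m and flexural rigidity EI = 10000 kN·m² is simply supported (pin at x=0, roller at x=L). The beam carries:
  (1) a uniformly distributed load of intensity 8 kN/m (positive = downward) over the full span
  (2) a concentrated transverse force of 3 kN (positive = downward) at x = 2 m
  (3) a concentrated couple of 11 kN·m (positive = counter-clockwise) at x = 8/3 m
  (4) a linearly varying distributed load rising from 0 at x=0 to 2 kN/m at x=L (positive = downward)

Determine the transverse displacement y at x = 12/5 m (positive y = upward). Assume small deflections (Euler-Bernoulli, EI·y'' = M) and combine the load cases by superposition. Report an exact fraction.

y(12/5) = -110747/29296875 m

Load 1 — uniform load w=8 kN/m over full span:
  y_1 = -wx(L³-2Lx²+x³)/(24EI) = -8·(12/5)·(4³-2·4·(12/5)²+(12/5)³)/(24·10000) = -992/390625 m
Load 2 — point force P=3 kN at a=2 m (b=L-a=2):
  y_2 = -Pa(L-x)(2Lx-a²-x²)/(6LEI)  [x>a] = -3·2·(4-(12/5))·(2·4·(12/5)-2²-(12/5)²)/(6·4·10000) = -59/156250 m
Load 3 — applied couple M₀=11 kN·m at a=8/3 m (b=L-a=4/3):
  y_3 = (M₀x³/(6L)+C₁x)/EI  [x≤a] with C₁=M₀(3b²-L²)/(6L)=-44/9 = (11·(12/5)³/(6·4)+(-44/9)·(12/5))/10000 = -253/468750 m
Load 4 — triangular load w₀=2 kN/m (0→w₀ over full span):
  y_4 = -w₀x(7L⁴-10L²x²+3x⁴)/(360LEI) = -2·(12/5)·(7·4⁴-10·4²·(12/5)²+3·(12/5)⁴)/(360·4·10000) = -9472/29296875 m
Superposition: y = Σ y_i = -110747/29296875 m ≈ -0.003780 m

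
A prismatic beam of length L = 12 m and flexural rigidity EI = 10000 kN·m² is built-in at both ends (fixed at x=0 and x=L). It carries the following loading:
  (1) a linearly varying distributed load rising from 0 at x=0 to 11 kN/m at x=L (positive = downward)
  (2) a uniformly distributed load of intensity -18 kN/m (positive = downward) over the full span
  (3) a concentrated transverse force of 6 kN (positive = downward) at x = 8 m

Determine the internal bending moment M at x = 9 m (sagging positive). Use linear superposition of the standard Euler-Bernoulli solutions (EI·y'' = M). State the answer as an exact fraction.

M(9) = -1237/120 kN·m

Load 1 — triangular load w₀=11 kN/m (0→w₀ over full span):
  M_1 = 3w₀Lx/20 - w₀L²/30 - w₀x³/(6L) = 3·11·12·9/20 - 11·12²/30 - 11·9³/(6·12) = 561/40 kN·m
Load 2 — uniform load w=-18 kN/m over full span:
  M_2 = wLx/2 - wL²/12 - wx²/2 = (-18)·12·9/2 - (-18)·12²/12 - (-18)·9²/2 = -27 kN·m
Load 3 — point force P=6 kN at a=8 m (b=L-a=4):
  M_3 = Pa²(a+3b)(L-x)/L³ - Pa²b/L²  [x>a] = 6·8²·(8+3·4)·(12-9)/12³ - 6·8²·4/12² = 8/3 kN·m
Superposition: M = Σ M_i = -1237/120 kN·m ≈ -10.308333 kN·m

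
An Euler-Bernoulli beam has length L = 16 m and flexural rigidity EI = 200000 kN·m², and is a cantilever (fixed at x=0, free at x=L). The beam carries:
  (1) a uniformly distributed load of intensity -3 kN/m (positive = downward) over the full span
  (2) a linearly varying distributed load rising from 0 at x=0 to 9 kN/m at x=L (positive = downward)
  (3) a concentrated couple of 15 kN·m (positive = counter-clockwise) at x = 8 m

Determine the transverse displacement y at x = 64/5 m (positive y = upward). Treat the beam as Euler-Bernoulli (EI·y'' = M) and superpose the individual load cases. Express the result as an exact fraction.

Load 1 — uniform load w=-3 kN/m over full span:
  y_1 = -wx²(x²-4Lx+6L²)/(24EI) = -(-3)·(64/5)²·((64/5)²-4·16·(64/5)+6·16²)/(24·200000) = 176128/1953125 m
Load 2 — triangular load w₀=9 kN/m (0→w₀ over full span):
  y_2 = (w₀Lx³/12-w₀L²x²/6-w₀x⁵/(120L))/EI = (9·16·(64/5)³/12-9·16²·(64/5)²/6-9·(64/5)⁵/(120·16))/200000 = -9609216/48828125 m
Load 3 — applied couple M₀=15 kN·m at a=8 m (b=L-a=8):
  y_3 = M₀a(2x-a)/(2EI)  [x>a] = 15·8·(2·(64/5)-8)/(2·200000) = 33/6250 m
Superposition: y = Σ y_i = -9896407/97656250 m ≈ -0.101339 m

y(64/5) = -9896407/97656250 m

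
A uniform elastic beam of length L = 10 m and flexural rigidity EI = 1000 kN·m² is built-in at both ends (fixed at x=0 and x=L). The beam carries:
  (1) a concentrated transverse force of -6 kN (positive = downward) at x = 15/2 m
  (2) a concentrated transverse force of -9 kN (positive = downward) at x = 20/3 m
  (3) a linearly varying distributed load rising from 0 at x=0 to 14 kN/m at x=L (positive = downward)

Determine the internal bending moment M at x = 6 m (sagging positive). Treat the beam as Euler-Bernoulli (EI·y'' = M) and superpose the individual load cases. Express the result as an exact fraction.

Load 1 — point force P=-6 kN at a=15/2 m (b=L-a=5/2):
  M_1 = Pb²(3a+b)x/L³ - Pab²/L²  [x≤a] = (-6)·(5/2)²·(3·(15/2)+(5/2))·6/10³ - (-6)·(15/2)·(5/2)²/10² = -45/16 kN·m
Load 2 — point force P=-9 kN at a=20/3 m (b=L-a=10/3):
  M_2 = Pb²(3a+b)x/L³ - Pab²/L²  [x≤a] = (-9)·(10/3)²·(3·(20/3)+(10/3))·6/10³ - (-9)·(20/3)·(10/3)²/10² = -22/3 kN·m
Load 3 — triangular load w₀=14 kN/m (0→w₀ over full span):
  M_3 = 3w₀Lx/20 - w₀L²/30 - w₀x³/(6L) = 3·14·10·6/20 - 14·10²/30 - 14·6³/(6·10) = 434/15 kN·m
Superposition: M = Σ M_i = 1503/80 kN·m ≈ 18.787500 kN·m

M(6) = 1503/80 kN·m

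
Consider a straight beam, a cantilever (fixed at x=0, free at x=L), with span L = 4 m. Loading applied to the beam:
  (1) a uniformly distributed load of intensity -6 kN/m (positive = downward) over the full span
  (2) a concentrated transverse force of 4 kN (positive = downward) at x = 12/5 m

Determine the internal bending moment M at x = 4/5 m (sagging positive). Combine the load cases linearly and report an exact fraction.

M(4/5) = 608/25 kN·m

Load 1 — uniform load w=-6 kN/m over full span:
  M_1 = -w(L-x)²/2 = -(-6)·(4-(4/5))²/2 = 768/25 kN·m
Load 2 — point force P=4 kN at a=12/5 m (b=L-a=8/5):
  M_2 = -P(a-x)  [x≤a] = -4·((12/5)-(4/5)) = -32/5 kN·m
Superposition: M = Σ M_i = 608/25 kN·m ≈ 24.320000 kN·m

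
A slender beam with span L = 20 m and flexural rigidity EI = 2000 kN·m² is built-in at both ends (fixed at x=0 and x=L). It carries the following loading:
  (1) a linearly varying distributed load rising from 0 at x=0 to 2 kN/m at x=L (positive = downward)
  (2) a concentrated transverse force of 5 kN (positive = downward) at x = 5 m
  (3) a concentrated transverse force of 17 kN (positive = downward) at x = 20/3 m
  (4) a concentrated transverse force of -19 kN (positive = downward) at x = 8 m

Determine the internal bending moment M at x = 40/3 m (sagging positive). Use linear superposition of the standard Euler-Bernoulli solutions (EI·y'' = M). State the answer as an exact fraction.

Load 1 — triangular load w₀=2 kN/m (0→w₀ over full span):
  M_1 = 3w₀Lx/20 - w₀L²/30 - w₀x³/(6L) = 3·2·20·(40/3)/20 - 2·20²/30 - 2·(40/3)³/(6·20) = 1120/81 kN·m
Load 2 — point force P=5 kN at a=5 m (b=L-a=15):
  M_2 = Pa²(a+3b)(L-x)/L³ - Pa²b/L²  [x>a] = 5·5²·(5+3·15)·(20-(40/3))/20³ - 5·5²·15/20² = 25/48 kN·m
Load 3 — point force P=17 kN at a=20/3 m (b=L-a=40/3):
  M_3 = Pa²(a+3b)(L-x)/L³ - Pa²b/L²  [x>a] = 17·(20/3)²·((20/3)+3·(40/3))·(20-(40/3))/20³ - 17·(20/3)²·(40/3)/20² = 340/81 kN·m
Load 4 — point force P=-19 kN at a=8 m (b=L-a=12):
  M_4 = Pa²(a+3b)(L-x)/L³ - Pa²b/L²  [x>a] = (-19)·8²·(8+3·12)·(20-(40/3))/20³ - (-19)·8²·12/20² = -608/75 kN·m
Superposition: M = Σ M_i = 338219/32400 kN·m ≈ 10.438858 kN·m

M(40/3) = 338219/32400 kN·m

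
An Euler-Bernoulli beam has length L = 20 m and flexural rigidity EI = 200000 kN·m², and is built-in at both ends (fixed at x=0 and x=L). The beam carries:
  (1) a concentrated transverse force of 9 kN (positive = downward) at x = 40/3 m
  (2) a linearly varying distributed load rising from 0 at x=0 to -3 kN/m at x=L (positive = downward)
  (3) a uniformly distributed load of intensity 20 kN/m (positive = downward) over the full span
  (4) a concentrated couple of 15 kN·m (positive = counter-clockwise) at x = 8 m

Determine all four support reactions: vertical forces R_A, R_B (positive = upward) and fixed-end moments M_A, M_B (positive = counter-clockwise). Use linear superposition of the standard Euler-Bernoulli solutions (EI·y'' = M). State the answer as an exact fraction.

Load 1 — point force P=9 kN at a=40/3 m (b=L-a=20/3):
  R_A = Pb²(3a+b)/L³ = 9·(20/3)²·(3·(40/3)+(20/3))/20³ = 7/3 kN
  M_A = Pab²/L² = 9·(40/3)·(20/3)²/20² = 40/3 kN·m
  R_B = Pa²(a+3b)/L³ = 9·(40/3)²·((40/3)+3·(20/3))/20³ = 20/3 kN
  M_B = -Pa²b/L² = -9·(40/3)²·(20/3)/20² = -80/3 kN·m
Load 2 — triangular load w₀=-3 kN/m (0→w₀ over full span):
  R_A = 3w₀L/20 = 3·(-3)·20/20 = -9 kN
  M_A = w₀L²/30 = (-3)·20²/30 = -40 kN·m
  R_B = 7w₀L/20 = 7·(-3)·20/20 = -21 kN
  M_B = -w₀L²/20 = -(-3)·20²/20 = 60 kN·m
Load 3 — uniform load w=20 kN/m over full span:
  R_A = wL/2 = 20·20/2 = 200 kN
  M_A = wL²/12 = 20·20²/12 = 2000/3 kN·m
  R_B = wL/2 = 20·20/2 = 200 kN
  M_B = -wL²/12 = -20·20²/12 = -2000/3 kN·m
Load 4 — applied couple M₀=15 kN·m at a=8 m (b=L-a=12):
  R_A = 6M₀ab/L³ = 6·15·8·12/20³ = 27/25 kN
  M_A = M₀b(2a-b)/L² = 15·12·(2·8-12)/20² = 9/5 kN·m
  R_B = -6M₀ab/L³ = -6·15·8·12/20³ = -27/25 kN
  M_B = M₀a(2b-a)/L² = 15·8·(2·12-8)/20² = 24/5 kN·m
Superposition: R_A = 14581/75 kN, M_A = 3209/5 kN·m, R_B = 13844/75 kN, M_B = -9428/15 kN·m

R_A = 14581/75 kN, M_A = 3209/5 kN·m, R_B = 13844/75 kN, M_B = -9428/15 kN·m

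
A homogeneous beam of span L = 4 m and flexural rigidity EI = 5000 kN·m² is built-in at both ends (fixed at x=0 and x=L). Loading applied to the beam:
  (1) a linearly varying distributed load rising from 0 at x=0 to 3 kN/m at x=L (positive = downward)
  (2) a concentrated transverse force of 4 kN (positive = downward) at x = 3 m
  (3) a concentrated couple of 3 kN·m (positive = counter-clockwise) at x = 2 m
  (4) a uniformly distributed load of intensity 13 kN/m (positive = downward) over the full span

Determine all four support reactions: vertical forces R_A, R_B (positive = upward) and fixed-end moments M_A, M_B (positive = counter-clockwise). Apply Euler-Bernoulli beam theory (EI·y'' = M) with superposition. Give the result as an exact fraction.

Load 1 — triangular load w₀=3 kN/m (0→w₀ over full span):
  R_A = 3w₀L/20 = 3·3·4/20 = 9/5 kN
  M_A = w₀L²/30 = 3·4²/30 = 8/5 kN·m
  R_B = 7w₀L/20 = 7·3·4/20 = 21/5 kN
  M_B = -w₀L²/20 = -3·4²/20 = -12/5 kN·m
Load 2 — point force P=4 kN at a=3 m (b=L-a=1):
  R_A = Pb²(3a+b)/L³ = 4·1²·(3·3+1)/4³ = 5/8 kN
  M_A = Pab²/L² = 4·3·1²/4² = 3/4 kN·m
  R_B = Pa²(a+3b)/L³ = 4·3²·(3+3·1)/4³ = 27/8 kN
  M_B = -Pa²b/L² = -4·3²·1/4² = -9/4 kN·m
Load 3 — applied couple M₀=3 kN·m at a=2 m (b=L-a=2):
  R_A = 6M₀ab/L³ = 6·3·2·2/4³ = 9/8 kN
  M_A = M₀b(2a-b)/L² = 3·2·(2·2-2)/4² = 3/4 kN·m
  R_B = -6M₀ab/L³ = -6·3·2·2/4³ = -9/8 kN
  M_B = M₀a(2b-a)/L² = 3·2·(2·2-2)/4² = 3/4 kN·m
Load 4 — uniform load w=13 kN/m over full span:
  R_A = wL/2 = 13·4/2 = 26 kN
  M_A = wL²/12 = 13·4²/12 = 52/3 kN·m
  R_B = wL/2 = 13·4/2 = 26 kN
  M_B = -wL²/12 = -13·4²/12 = -52/3 kN·m
Superposition: R_A = 591/20 kN, M_A = 613/30 kN·m, R_B = 649/20 kN, M_B = -637/30 kN·m

R_A = 591/20 kN, M_A = 613/30 kN·m, R_B = 649/20 kN, M_B = -637/30 kN·m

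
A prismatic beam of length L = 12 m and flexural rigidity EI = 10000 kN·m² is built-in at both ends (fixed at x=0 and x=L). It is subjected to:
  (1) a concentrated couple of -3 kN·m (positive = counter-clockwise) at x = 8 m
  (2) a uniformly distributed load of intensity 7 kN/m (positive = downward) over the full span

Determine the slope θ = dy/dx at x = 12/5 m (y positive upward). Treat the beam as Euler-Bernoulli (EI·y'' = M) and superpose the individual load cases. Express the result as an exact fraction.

θ(12/5) = -2979/312500 rad

Load 1 — applied couple M₀=-3 kN·m at a=8 m (b=L-a=4):
  θ_1 = (R_Ax²/2 - M_Ax)/EI  [x≤a] with R_A=-1/3, M_A=-1 = ((-1/3)·(12/5)²/2 - (-1)·(12/5))/10000 = 9/62500 rad
Load 2 — uniform load w=7 kN/m over full span:
  θ_2 = -wx(L-x)(L-2x)/(12EI) = -7·(12/5)·(12-(12/5))·(12-2·(12/5))/(12·10000) = -756/78125 rad
Superposition: θ = Σ θ_i = -2979/312500 rad ≈ -0.009533 rad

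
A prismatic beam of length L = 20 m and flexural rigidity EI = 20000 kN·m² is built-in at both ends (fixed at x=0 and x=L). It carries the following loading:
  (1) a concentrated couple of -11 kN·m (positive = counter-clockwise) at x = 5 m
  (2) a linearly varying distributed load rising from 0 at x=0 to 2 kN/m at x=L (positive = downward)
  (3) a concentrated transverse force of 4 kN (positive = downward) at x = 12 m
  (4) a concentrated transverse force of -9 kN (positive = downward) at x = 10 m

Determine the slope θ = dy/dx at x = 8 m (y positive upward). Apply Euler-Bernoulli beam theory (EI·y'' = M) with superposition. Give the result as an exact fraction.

θ(8) = -5521/5000000 rad

Load 1 — applied couple M₀=-11 kN·m at a=5 m (b=L-a=15):
  θ_1 = (R_Ax²/2 - M_Ax - M₀(x-a))/EI  [x>a] with R_A=-99/160, M_A=33/16 = ((-99/160)·8²/2 - (33/16)·8 - (-11)·(8-5))/20000 = -33/200000 rad
Load 2 — triangular load w₀=2 kN/m (0→w₀ over full span):
  θ_2 = -w₀(2x(L-x)(L-2x)(x+2L)+x²(L-x)²)/(120LEI) = -2·(2·8·(20-8)·(20-2·8)·(8+2·20)+8²·(20-8)²)/(120·20·20000) = -6/3125 rad
Load 3 — point force P=4 kN at a=12 m (b=L-a=8):
  θ_3 = -Pb²x(2aL-(3a+b)x)/(2L³EI)  [x≤a] = -4·8²·8·(2·12·20-(3·12+8)·8)/(2·20³·20000) = -64/78125 rad
Load 4 — point force P=-9 kN at a=10 m (b=L-a=10):
  θ_4 = -Pb²x(2aL-(3a+b)x)/(2L³EI)  [x≤a] = -(-9)·10²·8·(2·10·20-(3·10+10)·8)/(2·20³·20000) = 9/5000 rad
Superposition: θ = Σ θ_i = -5521/5000000 rad ≈ -0.001104 rad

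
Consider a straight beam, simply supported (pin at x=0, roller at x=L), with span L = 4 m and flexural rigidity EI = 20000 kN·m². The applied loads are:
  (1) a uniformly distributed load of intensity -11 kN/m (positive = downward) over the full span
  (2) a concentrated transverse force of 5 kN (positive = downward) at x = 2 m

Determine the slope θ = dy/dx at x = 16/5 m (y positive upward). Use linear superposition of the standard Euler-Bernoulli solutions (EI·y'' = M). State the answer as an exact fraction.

Load 1 — uniform load w=-11 kN/m over full span:
  θ_1 = -w(L³-6Lx²+4x³)/(24EI) = -(-11)·(4³-6·4·(16/5)²+4·(16/5)³)/(24·20000) = -363/312500 rad
Load 2 — point force P=5 kN at a=2 m (b=L-a=2):
  θ_2 = -Pa(2L²-6Lx+3x²+a²)/(6LEI)  [x>a] = -5·2·(2·4²-6·4·(16/5)+3·(16/5)²+2²)/(6·4·20000) = 21/100000 rad
Superposition: θ = Σ θ_i = -2379/2500000 rad ≈ -0.000952 rad

θ(16/5) = -2379/2500000 rad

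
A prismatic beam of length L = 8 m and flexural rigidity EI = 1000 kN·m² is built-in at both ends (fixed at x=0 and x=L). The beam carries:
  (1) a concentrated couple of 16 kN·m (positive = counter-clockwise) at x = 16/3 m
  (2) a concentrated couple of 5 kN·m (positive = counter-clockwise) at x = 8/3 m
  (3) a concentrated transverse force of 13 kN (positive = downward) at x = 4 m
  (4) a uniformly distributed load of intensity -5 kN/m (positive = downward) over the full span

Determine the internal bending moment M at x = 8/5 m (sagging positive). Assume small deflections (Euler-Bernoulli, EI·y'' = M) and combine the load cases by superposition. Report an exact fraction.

Load 1 — applied couple M₀=16 kN·m at a=16/3 m (b=L-a=8/3):
  M_1 = R_Ax - M_A  [x≤a] with R_A=8/3, M_A=16/3 = (8/3)·(8/5) - (16/3) = -16/15 kN·m
Load 2 — applied couple M₀=5 kN·m at a=8/3 m (b=L-a=16/3):
  M_2 = R_Ax - M_A  [x≤a] with R_A=5/6, M_A=0 = (5/6)·(8/5) - 0 = 4/3 kN·m
Load 3 — point force P=13 kN at a=4 m (b=L-a=4):
  M_3 = Pb²(3a+b)x/L³ - Pab²/L²  [x≤a] = 13·4²·(3·4+4)·(8/5)/8³ - 13·4·4²/8² = -13/5 kN·m
Load 4 — uniform load w=-5 kN/m over full span:
  M_4 = wLx/2 - wL²/12 - wx²/2 = (-5)·8·(8/5)/2 - (-5)·8²/12 - (-5)·(8/5)²/2 = 16/15 kN·m
Superposition: M = Σ M_i = -19/15 kN·m ≈ -1.266667 kN·m

M(8/5) = -19/15 kN·m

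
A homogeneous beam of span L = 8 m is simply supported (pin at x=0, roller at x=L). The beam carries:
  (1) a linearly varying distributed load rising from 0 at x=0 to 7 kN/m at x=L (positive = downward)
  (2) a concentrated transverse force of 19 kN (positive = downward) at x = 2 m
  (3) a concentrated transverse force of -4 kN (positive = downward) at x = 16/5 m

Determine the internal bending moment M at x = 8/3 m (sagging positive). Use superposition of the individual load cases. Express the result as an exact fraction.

M(8/3) = 16628/405 kN·m

Load 1 — triangular load w₀=7 kN/m (0→w₀ over full span):
  M_1 = w₀Lx/6 - w₀x³/(6L) = 7·8·(8/3)/6 - 7·(8/3)³/(6·8) = 1792/81 kN·m
Load 2 — point force P=19 kN at a=2 m (b=L-a=6):
  M_2 = Pa(L-x)/L  [x>a] = 19·2·(8-(8/3))/8 = 76/3 kN·m
Load 3 — point force P=-4 kN at a=16/5 m (b=L-a=24/5):
  M_3 = Pbx/L  [x≤a] = (-4)·(24/5)·(8/3)/8 = -32/5 kN·m
Superposition: M = Σ M_i = 16628/405 kN·m ≈ 41.056790 kN·m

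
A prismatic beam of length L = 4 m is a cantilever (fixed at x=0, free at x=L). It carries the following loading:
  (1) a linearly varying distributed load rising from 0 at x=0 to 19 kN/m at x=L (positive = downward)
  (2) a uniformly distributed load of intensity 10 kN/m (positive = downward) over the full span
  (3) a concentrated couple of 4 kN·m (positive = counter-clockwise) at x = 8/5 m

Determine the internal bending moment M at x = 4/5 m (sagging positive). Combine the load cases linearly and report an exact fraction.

Load 1 — triangular load w₀=19 kN/m (0→w₀ over full span):
  M_1 = w₀Lx/2 - w₀L²/3 - w₀x³/(6L) = 19·4·(4/5)/2 - 19·4²/3 - 19·(4/5)³/(6·4) = -26752/375 kN·m
Load 2 — uniform load w=10 kN/m over full span:
  M_2 = -w(L-x)²/2 = -10·(4-(4/5))²/2 = -256/5 kN·m
Load 3 — applied couple M₀=4 kN·m at a=8/5 m (b=L-a=12/5):
  M_3 = M₀  [x≤a] = 4 = 4 kN·m
Superposition: M = Σ M_i = -44452/375 kN·m ≈ -118.538667 kN·m

M(4/5) = -44452/375 kN·m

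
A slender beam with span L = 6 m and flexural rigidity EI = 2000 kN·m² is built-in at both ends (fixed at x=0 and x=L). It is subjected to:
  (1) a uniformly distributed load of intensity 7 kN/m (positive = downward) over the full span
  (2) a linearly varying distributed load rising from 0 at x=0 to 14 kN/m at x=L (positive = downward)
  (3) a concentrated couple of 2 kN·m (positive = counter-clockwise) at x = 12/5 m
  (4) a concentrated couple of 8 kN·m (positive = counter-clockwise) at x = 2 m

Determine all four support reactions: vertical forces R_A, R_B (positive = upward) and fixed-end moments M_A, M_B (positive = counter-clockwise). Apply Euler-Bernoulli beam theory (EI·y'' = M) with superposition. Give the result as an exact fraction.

R_A = 8068/225 kN, M_A = 951/25 kN·m, R_B = 10832/225 kN, M_B = -3217/75 kN·m

Load 1 — uniform load w=7 kN/m over full span:
  R_A = wL/2 = 7·6/2 = 21 kN
  M_A = wL²/12 = 7·6²/12 = 21 kN·m
  R_B = wL/2 = 7·6/2 = 21 kN
  M_B = -wL²/12 = -7·6²/12 = -21 kN·m
Load 2 — triangular load w₀=14 kN/m (0→w₀ over full span):
  R_A = 3w₀L/20 = 3·14·6/20 = 63/5 kN
  M_A = w₀L²/30 = 14·6²/30 = 84/5 kN·m
  R_B = 7w₀L/20 = 7·14·6/20 = 147/5 kN
  M_B = -w₀L²/20 = -14·6²/20 = -126/5 kN·m
Load 3 — applied couple M₀=2 kN·m at a=12/5 m (b=L-a=18/5):
  R_A = 6M₀ab/L³ = 6·2·(12/5)·(18/5)/6³ = 12/25 kN
  M_A = M₀b(2a-b)/L² = 2·(18/5)·(2·(12/5)-(18/5))/6² = 6/25 kN·m
  R_B = -6M₀ab/L³ = -6·2·(12/5)·(18/5)/6³ = -12/25 kN
  M_B = M₀a(2b-a)/L² = 2·(12/5)·(2·(18/5)-(12/5))/6² = 16/25 kN·m
Load 4 — applied couple M₀=8 kN·m at a=2 m (b=L-a=4):
  R_A = 6M₀ab/L³ = 6·8·2·4/6³ = 16/9 kN
  M_A = M₀b(2a-b)/L² = 8·4·(2·2-4)/6² = 0 kN·m
  R_B = -6M₀ab/L³ = -6·8·2·4/6³ = -16/9 kN
  M_B = M₀a(2b-a)/L² = 8·2·(2·4-2)/6² = 8/3 kN·m
Superposition: R_A = 8068/225 kN, M_A = 951/25 kN·m, R_B = 10832/225 kN, M_B = -3217/75 kN·m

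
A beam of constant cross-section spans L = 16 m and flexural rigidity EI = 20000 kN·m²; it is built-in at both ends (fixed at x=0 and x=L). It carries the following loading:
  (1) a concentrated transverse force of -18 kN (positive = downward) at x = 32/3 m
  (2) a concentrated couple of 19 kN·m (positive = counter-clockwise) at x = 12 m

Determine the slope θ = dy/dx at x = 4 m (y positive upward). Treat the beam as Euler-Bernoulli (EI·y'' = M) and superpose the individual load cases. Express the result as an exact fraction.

θ(4) = 559/320000 rad

Load 1 — point force P=-18 kN at a=32/3 m (b=L-a=16/3):
  θ_1 = -Pb²x(2aL-(3a+b)x)/(2L³EI)  [x≤a] = -(-18)·(16/3)²·4·(2·(32/3)·16-(3·(32/3)+(16/3))·4)/(2·16³·20000) = 3/1250 rad
Load 2 — applied couple M₀=19 kN·m at a=12 m (b=L-a=4):
  θ_2 = (R_Ax²/2 - M_Ax)/EI  [x≤a] with R_A=171/128, M_A=95/16 = ((171/128)·4²/2 - (95/16)·4)/20000 = -209/320000 rad
Superposition: θ = Σ θ_i = 559/320000 rad ≈ 0.001747 rad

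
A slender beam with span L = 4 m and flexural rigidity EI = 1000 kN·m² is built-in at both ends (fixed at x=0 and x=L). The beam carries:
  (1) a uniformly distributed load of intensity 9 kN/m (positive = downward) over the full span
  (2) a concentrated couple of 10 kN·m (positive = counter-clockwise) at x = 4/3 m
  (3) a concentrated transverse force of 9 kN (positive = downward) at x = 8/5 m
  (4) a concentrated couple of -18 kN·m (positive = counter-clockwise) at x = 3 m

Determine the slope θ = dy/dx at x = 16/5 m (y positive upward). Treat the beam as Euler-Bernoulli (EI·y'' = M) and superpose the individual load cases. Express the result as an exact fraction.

Load 1 — uniform load w=9 kN/m over full span:
  θ_1 = -wx(L-x)(L-2x)/(12EI) = -9·(16/5)·(4-(16/5))·(4-2·(16/5))/(12·1000) = 72/15625 rad
Load 2 — applied couple M₀=10 kN·m at a=4/3 m (b=L-a=8/3):
  θ_2 = (R_Ax²/2 - M_Ax - M₀(x-a))/EI  [x>a] with R_A=10/3, M_A=0 = ((10/3)·(16/5)²/2 - 0·(16/5) - 10·((16/5)-(4/3)))/1000 = -1/625 rad
Load 3 — point force P=9 kN at a=8/5 m (b=L-a=12/5):
  θ_3 = Pa²(L-x)(2bL-(3b+a)(L-x))/(2L³EI)  [x>a] = 9·(8/5)²·(4-(16/5))·(2·(12/5)·4-(3·(12/5)+(8/5))·(4-(16/5)))/(2·4³·1000) = 684/390625 rad
Load 4 — applied couple M₀=-18 kN·m at a=3 m (b=L-a=1):
  θ_4 = (R_Ax²/2 - M_Ax - M₀(x-a))/EI  [x>a] with R_A=-81/16, M_A=-45/8 = ((-81/16)·(16/5)²/2 - (-45/8)·(16/5) - (-18)·((16/5)-3))/1000 = -27/6250 rad
Superposition: θ = Σ θ_i = 343/781250 rad ≈ 0.000439 rad

θ(16/5) = 343/781250 rad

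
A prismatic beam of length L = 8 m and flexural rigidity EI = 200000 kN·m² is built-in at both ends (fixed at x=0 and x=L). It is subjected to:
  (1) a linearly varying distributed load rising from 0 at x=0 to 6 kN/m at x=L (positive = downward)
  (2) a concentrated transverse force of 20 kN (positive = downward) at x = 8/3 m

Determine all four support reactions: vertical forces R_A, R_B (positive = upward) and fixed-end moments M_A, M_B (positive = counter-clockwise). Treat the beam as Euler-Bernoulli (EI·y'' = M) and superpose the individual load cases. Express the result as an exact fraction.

R_A = 2972/135 kN, M_A = 4928/135 kN·m, R_B = 2968/135 kN, M_B = -4192/135 kN·m

Load 1 — triangular load w₀=6 kN/m (0→w₀ over full span):
  R_A = 3w₀L/20 = 3·6·8/20 = 36/5 kN
  M_A = w₀L²/30 = 6·8²/30 = 64/5 kN·m
  R_B = 7w₀L/20 = 7·6·8/20 = 84/5 kN
  M_B = -w₀L²/20 = -6·8²/20 = -96/5 kN·m
Load 2 — point force P=20 kN at a=8/3 m (b=L-a=16/3):
  R_A = Pb²(3a+b)/L³ = 20·(16/3)²·(3·(8/3)+(16/3))/8³ = 400/27 kN
  M_A = Pab²/L² = 20·(8/3)·(16/3)²/8² = 640/27 kN·m
  R_B = Pa²(a+3b)/L³ = 20·(8/3)²·((8/3)+3·(16/3))/8³ = 140/27 kN
  M_B = -Pa²b/L² = -20·(8/3)²·(16/3)/8² = -320/27 kN·m
Superposition: R_A = 2972/135 kN, M_A = 4928/135 kN·m, R_B = 2968/135 kN, M_B = -4192/135 kN·m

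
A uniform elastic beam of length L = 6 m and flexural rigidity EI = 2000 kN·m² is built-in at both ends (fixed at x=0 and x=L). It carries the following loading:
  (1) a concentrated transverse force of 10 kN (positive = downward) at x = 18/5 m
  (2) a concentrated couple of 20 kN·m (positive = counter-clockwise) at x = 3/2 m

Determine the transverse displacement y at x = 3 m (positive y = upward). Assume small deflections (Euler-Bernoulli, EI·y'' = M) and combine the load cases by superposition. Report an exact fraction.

y(3) = 117/200000 m

Load 1 — point force P=10 kN at a=18/5 m (b=L-a=12/5):
  y_1 = -Pb²x²(3aL-(3a+b)x)/(6L³EI)  [x≤a] = -10·(12/5)²·3²·(3·(18/5)·6-(3·(18/5)+(12/5))·3)/(6·6³·2000) = -63/12500 m
Load 2 — applied couple M₀=20 kN·m at a=3/2 m (b=L-a=9/2):
  y_2 = (R_Ax³/6 - M_Ax²/2 - M₀(x-a)²/2)/EI  [x>a] with R_A=15/4, M_A=-15/4 = ((15/4)·3³/6 - (-15/4)·3²/2 - 20·(3-(3/2))²/2)/2000 = 9/1600 m
Superposition: y = Σ y_i = 117/200000 m ≈ 0.000585 m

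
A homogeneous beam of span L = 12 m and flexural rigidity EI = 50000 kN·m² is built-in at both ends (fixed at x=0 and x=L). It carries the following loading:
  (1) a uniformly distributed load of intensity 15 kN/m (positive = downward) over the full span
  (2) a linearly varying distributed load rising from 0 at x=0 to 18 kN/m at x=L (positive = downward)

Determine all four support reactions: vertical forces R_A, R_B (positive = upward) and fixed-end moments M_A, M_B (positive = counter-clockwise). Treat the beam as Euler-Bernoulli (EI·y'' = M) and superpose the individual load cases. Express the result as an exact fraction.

R_A = 612/5 kN, M_A = 1332/5 kN·m, R_B = 828/5 kN, M_B = -1548/5 kN·m

Load 1 — uniform load w=15 kN/m over full span:
  R_A = wL/2 = 15·12/2 = 90 kN
  M_A = wL²/12 = 15·12²/12 = 180 kN·m
  R_B = wL/2 = 15·12/2 = 90 kN
  M_B = -wL²/12 = -15·12²/12 = -180 kN·m
Load 2 — triangular load w₀=18 kN/m (0→w₀ over full span):
  R_A = 3w₀L/20 = 3·18·12/20 = 162/5 kN
  M_A = w₀L²/30 = 18·12²/30 = 432/5 kN·m
  R_B = 7w₀L/20 = 7·18·12/20 = 378/5 kN
  M_B = -w₀L²/20 = -18·12²/20 = -648/5 kN·m
Superposition: R_A = 612/5 kN, M_A = 1332/5 kN·m, R_B = 828/5 kN, M_B = -1548/5 kN·m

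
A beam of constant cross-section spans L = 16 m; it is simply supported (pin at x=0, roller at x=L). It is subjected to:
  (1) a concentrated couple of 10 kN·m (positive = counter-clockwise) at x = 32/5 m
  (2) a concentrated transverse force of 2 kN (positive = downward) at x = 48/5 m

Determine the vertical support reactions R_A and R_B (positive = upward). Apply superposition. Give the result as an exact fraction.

Load 1 — applied couple M₀=10 kN·m at a=32/5 m (b=L-a=48/5):
  R_A = M₀/L = 10/16 = 5/8 kN
  R_B = -M₀/L = -10/16 = -5/8 kN
Load 2 — point force P=2 kN at a=48/5 m (b=L-a=32/5):
  R_A = Pb/L = 2·(32/5)/16 = 4/5 kN
  R_B = Pa/L = 2·(48/5)/16 = 6/5 kN
Superposition: R_A = 57/40 kN, R_B = 23/40 kN

R_A = 57/40 kN, R_B = 23/40 kN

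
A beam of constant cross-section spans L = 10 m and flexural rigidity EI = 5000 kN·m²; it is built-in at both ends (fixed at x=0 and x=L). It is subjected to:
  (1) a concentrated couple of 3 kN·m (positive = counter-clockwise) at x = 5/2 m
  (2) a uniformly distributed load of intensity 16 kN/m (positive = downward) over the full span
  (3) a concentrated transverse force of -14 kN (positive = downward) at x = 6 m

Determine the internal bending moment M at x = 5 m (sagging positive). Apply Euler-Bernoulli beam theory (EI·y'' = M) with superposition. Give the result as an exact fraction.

Load 1 — applied couple M₀=3 kN·m at a=5/2 m (b=L-a=15/2):
  M_1 = R_Ax - M_A - M₀  [x>a] with R_A=27/80, M_A=-9/16 = (27/80)·5 - (-9/16) - 3 = -3/4 kN·m
Load 2 — uniform load w=16 kN/m over full span:
  M_2 = wLx/2 - wL²/12 - wx²/2 = 16·10·5/2 - 16·10²/12 - 16·5²/2 = 200/3 kN·m
Load 3 — point force P=-14 kN at a=6 m (b=L-a=4):
  M_3 = Pb²(3a+b)x/L³ - Pab²/L²  [x≤a] = (-14)·4²·(3·6+4)·5/10³ - (-14)·6·4²/10² = -56/5 kN·m
Superposition: M = Σ M_i = 3283/60 kN·m ≈ 54.716667 kN·m

M(5) = 3283/60 kN·m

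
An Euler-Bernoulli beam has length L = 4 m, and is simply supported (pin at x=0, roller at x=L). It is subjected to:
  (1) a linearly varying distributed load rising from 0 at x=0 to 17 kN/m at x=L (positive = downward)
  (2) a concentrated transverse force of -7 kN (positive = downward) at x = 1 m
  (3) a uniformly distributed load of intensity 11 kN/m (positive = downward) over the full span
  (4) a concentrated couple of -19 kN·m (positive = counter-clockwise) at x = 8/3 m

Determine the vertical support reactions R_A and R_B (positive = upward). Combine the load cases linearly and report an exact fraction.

R_A = 70/3 kN, R_B = 143/3 kN

Load 1 — triangular load w₀=17 kN/m (0→w₀ over full span):
  R_A = w₀L/6 = 17·4/6 = 34/3 kN
  R_B = w₀L/3 = 17·4/3 = 68/3 kN
Load 2 — point force P=-7 kN at a=1 m (b=L-a=3):
  R_A = Pb/L = (-7)·3/4 = -21/4 kN
  R_B = Pa/L = (-7)·1/4 = -7/4 kN
Load 3 — uniform load w=11 kN/m over full span:
  R_A = wL/2 = 11·4/2 = 22 kN
  R_B = wL/2 = 11·4/2 = 22 kN
Load 4 — applied couple M₀=-19 kN·m at a=8/3 m (b=L-a=4/3):
  R_A = M₀/L = (-19)/4 = -19/4 kN
  R_B = -M₀/L = -(-19)/4 = 19/4 kN
Superposition: R_A = 70/3 kN, R_B = 143/3 kN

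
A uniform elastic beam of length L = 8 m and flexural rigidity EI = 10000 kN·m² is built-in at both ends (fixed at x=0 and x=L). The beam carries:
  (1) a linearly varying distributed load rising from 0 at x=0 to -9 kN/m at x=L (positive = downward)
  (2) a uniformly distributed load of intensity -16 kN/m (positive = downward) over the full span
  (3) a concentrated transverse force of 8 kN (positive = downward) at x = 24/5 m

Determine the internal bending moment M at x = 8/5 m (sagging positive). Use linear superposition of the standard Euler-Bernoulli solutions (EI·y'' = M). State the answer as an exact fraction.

Load 1 — triangular load w₀=-9 kN/m (0→w₀ over full span):
  M_1 = 3w₀Lx/20 - w₀L²/30 - w₀x³/(6L) = 3·(-9)·8·(8/5)/20 - (-9)·8²/30 - (-9)·(8/5)³/(6·8) = 336/125 kN·m
Load 2 — uniform load w=-16 kN/m over full span:
  M_2 = wLx/2 - wL²/12 - wx²/2 = (-16)·8·(8/5)/2 - (-16)·8²/12 - (-16)·(8/5)²/2 = 256/75 kN·m
Load 3 — point force P=8 kN at a=24/5 m (b=L-a=16/5):
  M_3 = Pb²(3a+b)x/L³ - Pab²/L²  [x≤a] = 8·(16/5)²·(3·(24/5)+(16/5))·(8/5)/8³ - 8·(24/5)·(16/5)²/8² = -1024/625 kN·m
Superposition: M = Σ M_i = 8368/1875 kN·m ≈ 4.462933 kN·m

M(8/5) = 8368/1875 kN·m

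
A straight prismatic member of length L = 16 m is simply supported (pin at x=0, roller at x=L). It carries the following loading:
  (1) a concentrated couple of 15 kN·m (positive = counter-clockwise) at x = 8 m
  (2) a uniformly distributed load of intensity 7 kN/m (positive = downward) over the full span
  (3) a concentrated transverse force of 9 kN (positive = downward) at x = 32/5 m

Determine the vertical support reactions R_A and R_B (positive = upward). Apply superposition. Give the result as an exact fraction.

Load 1 — applied couple M₀=15 kN·m at a=8 m (b=L-a=8):
  R_A = M₀/L = 15/16 kN
  R_B = -M₀/L = -15/16 kN
Load 2 — uniform load w=7 kN/m over full span:
  R_A = wL/2 = 7·16/2 = 56 kN
  R_B = wL/2 = 7·16/2 = 56 kN
Load 3 — point force P=9 kN at a=32/5 m (b=L-a=48/5):
  R_A = Pb/L = 9·(48/5)/16 = 27/5 kN
  R_B = Pa/L = 9·(32/5)/16 = 18/5 kN
Superposition: R_A = 4987/80 kN, R_B = 4693/80 kN

R_A = 4987/80 kN, R_B = 4693/80 kN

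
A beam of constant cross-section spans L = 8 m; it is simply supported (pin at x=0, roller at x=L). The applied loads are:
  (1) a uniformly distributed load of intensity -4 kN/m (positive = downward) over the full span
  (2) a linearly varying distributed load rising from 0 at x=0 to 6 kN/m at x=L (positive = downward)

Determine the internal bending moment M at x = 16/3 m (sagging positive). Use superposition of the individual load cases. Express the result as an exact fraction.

Load 1 — uniform load w=-4 kN/m over full span:
  M_1 = wx(L-x)/2 = (-4)·(16/3)·(8-(16/3))/2 = -256/9 kN·m
Load 2 — triangular load w₀=6 kN/m (0→w₀ over full span):
  M_2 = w₀Lx/6 - w₀x³/(6L) = 6·8·(16/3)/6 - 6·(16/3)³/(6·8) = 640/27 kN·m
Superposition: M = Σ M_i = -128/27 kN·m ≈ -4.740741 kN·m

M(16/3) = -128/27 kN·m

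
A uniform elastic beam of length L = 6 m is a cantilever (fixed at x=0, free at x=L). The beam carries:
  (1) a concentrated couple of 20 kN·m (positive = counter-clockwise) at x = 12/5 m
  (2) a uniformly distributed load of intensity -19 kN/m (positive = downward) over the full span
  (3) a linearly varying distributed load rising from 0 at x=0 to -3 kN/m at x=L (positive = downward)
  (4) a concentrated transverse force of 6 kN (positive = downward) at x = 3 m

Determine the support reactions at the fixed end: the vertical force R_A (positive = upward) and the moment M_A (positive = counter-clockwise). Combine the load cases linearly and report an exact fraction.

R_A = -117 kN, M_A = -380 kN·m

Load 1 — applied couple M₀=20 kN·m at a=12/5 m (b=L-a=18/5):
  R_A = 0 kN
  M_A = -M₀ = -20 kN·m
Load 2 — uniform load w=-19 kN/m over full span:
  R_A = wL = (-19)·6 = -114 kN
  M_A = wL²/2 = (-19)·6²/2 = -342 kN·m
Load 3 — triangular load w₀=-3 kN/m (0→w₀ over full span):
  R_A = w₀L/2 = (-3)·6/2 = -9 kN
  M_A = w₀L²/3 = (-3)·6²/3 = -36 kN·m
Load 4 — point force P=6 kN at a=3 m (b=L-a=3):
  R_A = P = 6 kN
  M_A = Pa = 6·3 = 18 kN·m
Superposition: R_A = -117 kN, M_A = -380 kN·m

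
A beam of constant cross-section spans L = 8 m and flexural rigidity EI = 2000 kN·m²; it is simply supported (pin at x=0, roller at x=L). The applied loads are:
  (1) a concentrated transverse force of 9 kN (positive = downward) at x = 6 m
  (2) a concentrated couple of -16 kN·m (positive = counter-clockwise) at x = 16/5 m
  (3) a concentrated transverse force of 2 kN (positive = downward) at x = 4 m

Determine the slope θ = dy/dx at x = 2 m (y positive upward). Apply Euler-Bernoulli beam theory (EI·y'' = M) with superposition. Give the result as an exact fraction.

Load 1 — point force P=9 kN at a=6 m (b=L-a=2):
  θ_1 = -Pb(L²-b²-3x²)/(6LEI)  [x≤a] = -9·2·(8²-2²-3·2²)/(6·8·2000) = -9/1000 rad
Load 2 — applied couple M₀=-16 kN·m at a=16/5 m (b=L-a=24/5):
  θ_2 = (M₀x²/(2L)+C₁)/EI  [x≤a] with C₁=M₀(3b²-L²)/(6L)=-128/75 = ((-16)·2²/(2·8)+(-128/75))/2000 = -107/37500 rad
Load 3 — point force P=2 kN at a=4 m (b=L-a=4):
  θ_3 = -Pb(L²-b²-3x²)/(6LEI)  [x≤a] = -2·4·(8²-4²-3·2²)/(6·8·2000) = -3/1000 rad
Superposition: θ = Σ θ_i = -557/37500 rad ≈ -0.014853 rad

θ(2) = -557/37500 rad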